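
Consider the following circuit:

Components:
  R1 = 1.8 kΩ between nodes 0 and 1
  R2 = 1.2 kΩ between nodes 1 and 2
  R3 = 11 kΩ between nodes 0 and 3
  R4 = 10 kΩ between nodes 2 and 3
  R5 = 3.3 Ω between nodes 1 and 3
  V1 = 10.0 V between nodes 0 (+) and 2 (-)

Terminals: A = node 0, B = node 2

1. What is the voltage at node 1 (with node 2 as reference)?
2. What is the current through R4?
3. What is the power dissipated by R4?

Nodal analysis, taking node 2 as the 0 V reference.
Source V1 fixes V_0 = 10 V.
KCL at each unknown node (sum of currents leaving = 0; resistances in Ω):
  Node 1: (V_1 - 10)/1800 + (V_1 - 0)/1200 + (V_1 - V_3)/3.3 = 0
  Node 3: (V_3 - 10)/11000 + (V_3 - 0)/10000 + (V_3 - V_1)/3.3 = 0
Collecting terms (coefficients in siemens):
  0.3044·V_1 - 0.303·V_3 = 0.005556
  0.3032·V_3 - 0.303·V_1 = 0.0009091
Determinant D = (0.3044)(0.3032) - (-0.303)(-0.303) = 0.000479
V_1 = [(0.005556)(0.3032) - (-0.303)(0.0009091)]/D = 4.092 V
V_3 = [(0.3044)(0.0009091) - (0.005556)(-0.303)]/D = 4.092 V
Part 1:
  Read off the nodal solution: V_1 = 4.092 V
Part 2:
  I_R4 = (V_2 - V_3)/R4 = (0 - 4.092)/10000 = -0.0004092 A
  Magnitude: I_R4 = 0.0004092 A
Part 3:
  I_R4 = (V_2 - V_3)/R4 = (0 - 4.092)/10000 = -0.0004092 A
  P_R4 = I_R4² × R4 = (-0.0004092)² × 10000 = 0.001675 W

Final answers:
1. V_1 = 4.092 V
2. I_R4 = 0.0004092 A
3. P_R4 = 0.001675 W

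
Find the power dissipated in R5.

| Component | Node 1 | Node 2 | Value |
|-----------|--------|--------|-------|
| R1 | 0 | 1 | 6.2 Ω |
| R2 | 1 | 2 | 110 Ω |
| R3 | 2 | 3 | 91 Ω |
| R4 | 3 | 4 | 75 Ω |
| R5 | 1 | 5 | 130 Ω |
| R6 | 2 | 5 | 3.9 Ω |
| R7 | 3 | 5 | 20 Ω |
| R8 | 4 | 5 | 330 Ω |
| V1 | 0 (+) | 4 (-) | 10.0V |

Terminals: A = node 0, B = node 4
Nodal analysis, taking node 4 as the 0 V reference.
Source V1 fixes V_0 = 10 V.
KCL at each unknown node (sum of currents leaving = 0; resistances in Ω):
  Node 1: (V_1 - 10)/6.2 + (V_1 - V_2)/110 + (V_1 - V_5)/130 = 0
  Node 2: (V_2 - V_1)/110 + (V_2 - V_3)/91 + (V_2 - V_5)/3.9 = 0
  Node 3: (V_3 - V_2)/91 + (V_3 - 0)/75 + (V_3 - V_5)/20 = 0
  Node 5: (V_5 - V_1)/130 + (V_5 - V_2)/3.9 + (V_5 - V_3)/20 + (V_5 - 0)/330 = 0
Collecting terms (coefficients in siemens):
  0.1781·V_1 - 0.009091·V_2 - 0.007692·V_5 = 1.613
  0.2765·V_2 - 0.009091·V_1 - 0.01099·V_3 - 0.2564·V_5 = 0
  0.07432·V_3 - 0.01099·V_2 - 0.05·V_5 = 0
  0.3171·V_5 - 0.007692·V_1 - 0.2564·V_2 - 0.05·V_3 = 0
Solving these 4 simultaneous equations (Gaussian elimination) gives:
  V_1 = 9.551 V, V_2 = 5.281 V, V_3 = 4.261 V, V_5 = 5.173 V
I_R5 = (V_1 - V_5)/R5 = (9.551 - 5.173)/130 = 0.03367 A
P_R5 = I_R5² × R5 = (0.03367)² × 130 = 0.1474 W

Final answer: 0.1474 W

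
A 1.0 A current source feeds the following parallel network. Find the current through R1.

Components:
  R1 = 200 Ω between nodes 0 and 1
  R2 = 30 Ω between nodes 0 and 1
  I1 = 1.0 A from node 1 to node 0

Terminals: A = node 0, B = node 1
All resistors sit directly between nodes 0 and 1, so they are in parallel and share one voltage V; the full source current 1 A splits among them.
1/R_par = 1/200 + 1/30 = 0.03833 S  =>  R_par = 26.09 Ω
V = I × R_par = 1 × 26.09 = 26.09 V
I_R1 = V/R1 = 26.09/200 = 0.1304 A

Final answer: 0.1304 A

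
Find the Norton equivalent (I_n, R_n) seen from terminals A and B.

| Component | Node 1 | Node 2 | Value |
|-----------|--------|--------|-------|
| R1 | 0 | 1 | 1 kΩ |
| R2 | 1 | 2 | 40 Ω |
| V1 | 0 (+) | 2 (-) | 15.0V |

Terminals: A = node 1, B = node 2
Find the Thévenin equivalent first; then I_n = V_th/R_th and R_n = R_th.
Step 1 — V_th is the open-circuit voltage V_A - V_B (nothing connected across the terminals).
Nodal analysis, taking node 2 as the 0 V reference.
Source V1 fixes V_0 = 15 V.
KCL at each unknown node (sum of currents leaving = 0; resistances in Ω):
  Node 1: (V_1 - 15)/1000 + (V_1 - 0)/40 = 0
Collecting terms: 0.026 × V_1 = 0.015  =>  V_1 = 0.5769 V
V_th = V_1 - V_2 = 0.5769 - 0 = 0.5769 V
Step 2 — R_th: zero the source — replace V1 by a short circuit (node 2 merges into node 0) — and find the resistance seen between A (node 1) and B (node 0).
Reduce the network between node 1 (A) and node 0 (B) by series/parallel combination:
  Rp1 = R1 ‖ R2 (parallel, both between nodes 0 and 1) = 1/(1/1000 + 1/40) = 38.46 Ω
R_th = 38.46 Ω
I_n = V_th/R_th = 0.5769/38.46 = 0.015 A, and R_n = R_th = 38.46 Ω

Final answer: I_n = 0.015 A, R_n = 38.46 Ω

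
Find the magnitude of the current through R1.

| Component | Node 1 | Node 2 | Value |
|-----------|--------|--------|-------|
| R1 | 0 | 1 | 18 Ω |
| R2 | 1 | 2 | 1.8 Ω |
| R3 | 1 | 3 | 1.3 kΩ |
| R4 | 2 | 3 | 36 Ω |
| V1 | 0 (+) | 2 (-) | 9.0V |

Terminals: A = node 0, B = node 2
Nodal analysis, taking node 2 as the 0 V reference.
Source V1 fixes V_0 = 9 V.
KCL at each unknown node (sum of currents leaving = 0; resistances in Ω):
  Node 1: (V_1 - 9)/18 + (V_1 - 0)/1.8 + (V_1 - V_3)/1300 = 0
  Node 3: (V_3 - V_1)/1300 + (V_3 - 0)/36 = 0
Collecting terms (coefficients in siemens):
  0.6119·V_1 - 0.0007692·V_3 = 0.5
  0.02855·V_3 - 0.0007692·V_1 = 0
Determinant D = (0.6119)(0.02855) - (-0.0007692)(-0.0007692) = 0.01747
V_1 = [(0.5)(0.02855) - (-0.0007692)(0)]/D = 0.8172 V
V_3 = [(0.6119)(0) - (0.5)(-0.0007692)]/D = 0.02202 V
I_R1 = (V_0 - V_1)/R1 = (9 - 0.8172)/18 = 0.4546 A
|I_R1| = 0.4546 A

Final answer: |I_R1| = 0.4546 A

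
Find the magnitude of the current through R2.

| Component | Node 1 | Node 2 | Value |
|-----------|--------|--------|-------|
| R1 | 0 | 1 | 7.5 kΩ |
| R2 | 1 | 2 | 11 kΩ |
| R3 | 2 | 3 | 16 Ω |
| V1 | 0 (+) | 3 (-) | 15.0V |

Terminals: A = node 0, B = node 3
Nodal analysis, taking node 3 as the 0 V reference.
Source V1 fixes V_0 = 15 V.
KCL at each unknown node (sum of currents leaving = 0; resistances in Ω):
  Node 1: (V_1 - 15)/7500 + (V_1 - V_2)/11000 = 0
  Node 2: (V_2 - V_1)/11000 + (V_2 - 0)/16 = 0
Collecting terms (coefficients in siemens):
  0.0002242·V_1 - 0.00009091·V_2 = 0.002
  0.06259·V_2 - 0.00009091·V_1 = 0
Determinant D = (0.0002242)(0.06259) - (-0.00009091)(-0.00009091) = 0.00001403
V_1 = [(0.002)(0.06259) - (-0.00009091)(0)]/D = 8.924 V
V_2 = [(0.0002242)(0) - (0.002)(-0.00009091)]/D = 0.01296 V
I_R2 = (V_1 - V_2)/R2 = (8.924 - 0.01296)/11000 = 0.0008101 A
|I_R2| = 0.0008101 A

Final answer: |I_R2| = 0.0008101 A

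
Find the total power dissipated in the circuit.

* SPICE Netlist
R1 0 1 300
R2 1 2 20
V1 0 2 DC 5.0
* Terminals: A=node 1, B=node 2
Nodal analysis, taking node 2 as the 0 V reference.
Source V1 fixes V_0 = 5 V.
KCL at each unknown node (sum of currents leaving = 0; resistances in Ω):
  Node 1: (V_1 - 5)/300 + (V_1 - 0)/20 = 0
Collecting terms: 0.05333 × V_1 = 0.01667  =>  V_1 = 0.3125 V
Power in each resistor, P = (ΔV)²/R:
  P_R1 = (5 - 0.3125)²/300 = 0.07324 W
  P_R2 = (0.3125 - 0)²/20 = 0.004883 W
P_total = P_R1 + P_R2 = 0.07812 W

Final answer: 0.07812 W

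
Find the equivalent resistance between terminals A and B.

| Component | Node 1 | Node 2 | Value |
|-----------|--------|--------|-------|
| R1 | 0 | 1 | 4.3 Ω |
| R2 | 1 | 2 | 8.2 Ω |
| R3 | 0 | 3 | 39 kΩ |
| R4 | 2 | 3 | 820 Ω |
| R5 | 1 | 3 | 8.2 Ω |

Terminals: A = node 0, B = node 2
The network is not a plain series/parallel combination. Inject a 1 A test current into terminal A (node 0) and return it from terminal B (node 2); then R_eq = V_A / (1 A).
Nodal analysis, taking node 2 as the 0 V reference.
Current source I_test pushes 1 A into node 0 and draws it out of node 2.
KCL at each unknown node (sum of currents leaving = 0; resistances in Ω):
  Node 0: (V_0 - V_1)/4.3 + (V_0 - V_3)/39000 - 1 = 0
  Node 1: (V_1 - V_0)/4.3 + (V_1 - 0)/8.2 + (V_1 - V_3)/8.2 = 0
  Node 3: (V_3 - V_0)/39000 + (V_3 - V_1)/8.2 + (V_3 - 0)/820 = 0
Collecting terms (coefficients in siemens):
  0.2326·V_0 - 0.2326·V_1 - 0.00002564·V_3 = 1
  0.4765·V_1 - 0.2326·V_0 - 0.122·V_3 = 0
  0.1232·V_3 - 0.00002564·V_0 - 0.122·V_1 = 0
Solving these 3 simultaneous equations (Gaussian elimination) gives:
  V_0 = 12.42 V, V_1 = 8.12 V, V_3 = 8.04 V
R_eq = V_0 / 1 A = 12.42 Ω

Final answer: 12.42 Ω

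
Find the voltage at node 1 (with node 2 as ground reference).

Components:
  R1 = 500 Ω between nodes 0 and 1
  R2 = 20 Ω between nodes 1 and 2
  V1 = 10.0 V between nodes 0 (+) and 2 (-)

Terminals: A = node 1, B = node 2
Nodal analysis, taking node 2 as the 0 V reference.
Source V1 fixes V_0 = 10 V.
KCL at each unknown node (sum of currents leaving = 0; resistances in Ω):
  Node 1: (V_1 - 10)/500 + (V_1 - 0)/20 = 0
Collecting terms: 0.052 × V_1 = 0.02  =>  V_1 = 0.3846 V
The requested potential is V_1 = 0.3846 V.

Final answer: V_1 = 0.3846 V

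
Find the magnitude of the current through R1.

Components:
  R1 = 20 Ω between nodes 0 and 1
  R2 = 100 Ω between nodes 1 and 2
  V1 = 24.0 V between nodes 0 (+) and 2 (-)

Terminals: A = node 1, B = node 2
Nodal analysis, taking node 2 as the 0 V reference.
Source V1 fixes V_0 = 24 V.
KCL at each unknown node (sum of currents leaving = 0; resistances in Ω):
  Node 1: (V_1 - 24)/20 + (V_1 - 0)/100 = 0
Collecting terms: 0.06 × V_1 = 1.2  =>  V_1 = 20 V
I_R1 = (V_0 - V_1)/R1 = (24 - 20)/20 = 0.2 A
|I_R1| = 0.2 A

Final answer: |I_R1| = 0.2 A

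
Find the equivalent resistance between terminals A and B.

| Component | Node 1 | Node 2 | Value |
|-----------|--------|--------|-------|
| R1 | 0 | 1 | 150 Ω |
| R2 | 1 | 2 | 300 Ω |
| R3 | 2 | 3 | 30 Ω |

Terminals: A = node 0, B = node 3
Reduce the network between node 0 (A) and node 3 (B) by series/parallel combination:
  Rs1 = R1 + R2 (series, joined only at node 1) = 150 + 300 = 450 Ω
  Rs2 = R3 + Rs1 (series, joined only at node 2) = 30 + 450 = 480 Ω
R_eq = 480 Ω

Final answer: 480 Ω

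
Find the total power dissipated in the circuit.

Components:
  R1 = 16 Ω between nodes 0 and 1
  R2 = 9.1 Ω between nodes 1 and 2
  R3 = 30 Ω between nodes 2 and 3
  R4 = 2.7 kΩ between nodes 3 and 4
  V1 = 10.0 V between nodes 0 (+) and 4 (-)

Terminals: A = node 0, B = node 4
Nodal analysis, taking node 4 as the 0 V reference.
Source V1 fixes V_0 = 10 V.
KCL at each unknown node (sum of currents leaving = 0; resistances in Ω):
  Node 1: (V_1 - 10)/16 + (V_1 - V_2)/9.1 = 0
  Node 2: (V_2 - V_1)/9.1 + (V_2 - V_3)/30 = 0
  Node 3: (V_3 - V_2)/30 + (V_3 - 0)/2700 = 0
Collecting terms (coefficients in siemens):
  0.1724·V_1 - 0.1099·V_2 = 0.625
  0.1432·V_2 - 0.1099·V_1 - 0.03333·V_3 = 0
  0.0337·V_3 - 0.03333·V_2 = 0
Solving these 3 simultaneous equations (Gaussian elimination) gives:
  V_1 = 9.942 V, V_2 = 9.909 V, V_3 = 9.8 V
Power in each resistor, P = (ΔV)²/R:
  P_R1 = (10 - 9.942)²/16 = 0.0002108 W
  P_R2 = (9.942 - 9.909)²/9.1 = 0.0001199 W
  P_R3 = (9.909 - 9.8)²/30 = 0.0003952 W
  P_R4 = (9.8 - 0)²/2700 = 0.03557 W
P_total = P_R1 + P_R2 + P_R3 + P_R4 = 0.0363 W

Final answer: 0.0363 W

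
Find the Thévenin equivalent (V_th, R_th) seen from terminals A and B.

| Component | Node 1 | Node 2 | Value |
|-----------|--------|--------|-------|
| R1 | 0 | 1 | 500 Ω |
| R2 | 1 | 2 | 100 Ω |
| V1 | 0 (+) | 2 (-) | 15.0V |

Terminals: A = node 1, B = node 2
Step 1 — V_th is the open-circuit voltage V_A - V_B (nothing connected across the terminals).
Nodal analysis, taking node 2 as the 0 V reference.
Source V1 fixes V_0 = 15 V.
KCL at each unknown node (sum of currents leaving = 0; resistances in Ω):
  Node 1: (V_1 - 15)/500 + (V_1 - 0)/100 = 0
Collecting terms: 0.012 × V_1 = 0.03  =>  V_1 = 2.5 V
V_th = V_1 - V_2 = 2.5 - 0 = 2.5 V
Step 2 — R_th: zero the source — replace V1 by a short circuit (node 2 merges into node 0) — and find the resistance seen between A (node 1) and B (node 0).
Reduce the network between node 1 (A) and node 0 (B) by series/parallel combination:
  Rp1 = R1 ‖ R2 (parallel, both between nodes 0 and 1) = 1/(1/500 + 1/100) = 83.33 Ω
R_th = 83.33 Ω

Final answer: V_th = 2.5 V, R_th = 83.33 Ω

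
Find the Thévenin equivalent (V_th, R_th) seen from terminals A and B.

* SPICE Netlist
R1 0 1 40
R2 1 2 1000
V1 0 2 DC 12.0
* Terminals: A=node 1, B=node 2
Step 1 — V_th is the open-circuit voltage V_A - V_B (nothing connected across the terminals).
Nodal analysis, taking node 2 as the 0 V reference.
Source V1 fixes V_0 = 12 V.
KCL at each unknown node (sum of currents leaving = 0; resistances in Ω):
  Node 1: (V_1 - 12)/40 + (V_1 - 0)/1000 = 0
Collecting terms: 0.026 × V_1 = 0.3  =>  V_1 = 11.54 V
V_th = V_1 - V_2 = 11.54 - 0 = 11.54 V
Step 2 — R_th: zero the source — replace V1 by a short circuit (node 2 merges into node 0) — and find the resistance seen between A (node 1) and B (node 0).
Reduce the network between node 1 (A) and node 0 (B) by series/parallel combination:
  Rp1 = R1 ‖ R2 (parallel, both between nodes 0 and 1) = 1/(1/40 + 1/1000) = 38.46 Ω
R_th = 38.46 Ω

Final answer: V_th = 11.54 V, R_th = 38.46 Ω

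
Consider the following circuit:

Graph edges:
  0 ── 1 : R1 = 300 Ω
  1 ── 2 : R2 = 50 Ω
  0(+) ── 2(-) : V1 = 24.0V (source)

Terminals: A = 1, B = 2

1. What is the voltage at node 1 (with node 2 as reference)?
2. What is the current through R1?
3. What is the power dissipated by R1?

Nodal analysis, taking node 2 as the 0 V reference.
Source V1 fixes V_0 = 24 V.
KCL at each unknown node (sum of currents leaving = 0; resistances in Ω):
  Node 1: (V_1 - 24)/300 + (V_1 - 0)/50 = 0
Collecting terms: 0.02333 × V_1 = 0.08  =>  V_1 = 3.429 V
Part 1:
  Read off the nodal solution: V_1 = 3.429 V
Part 2:
  I_R1 = (V_0 - V_1)/R1 = (24 - 3.429)/300 = 0.06857 A
  Magnitude: I_R1 = 0.06857 A
Part 3:
  I_R1 = (V_0 - V_1)/R1 = (24 - 3.429)/300 = 0.06857 A
  P_R1 = I_R1² × R1 = (0.06857)² × 300 = 1.411 W

Final answers:
1. V_1 = 3.429 V
2. I_R1 = 0.06857 A
3. P_R1 = 1.411 W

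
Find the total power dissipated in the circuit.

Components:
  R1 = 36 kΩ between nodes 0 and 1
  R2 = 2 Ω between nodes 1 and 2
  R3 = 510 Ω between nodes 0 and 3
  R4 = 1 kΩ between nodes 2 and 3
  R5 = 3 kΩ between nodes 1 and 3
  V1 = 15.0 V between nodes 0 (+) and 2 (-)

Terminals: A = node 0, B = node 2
Nodal analysis, taking node 2 as the 0 V reference.
Source V1 fixes V_0 = 15 V.
KCL at each unknown node (sum of currents leaving = 0; resistances in Ω):
  Node 1: (V_1 - 15)/36000 + (V_1 - 0)/2 + (V_1 - V_3)/3000 = 0
  Node 3: (V_3 - 15)/510 + (V_3 - 0)/1000 + (V_3 - V_1)/3000 = 0
Collecting terms (coefficients in siemens):
  0.5004·V_1 - 0.0003333·V_3 = 0.0004167
  0.003294·V_3 - 0.0003333·V_1 = 0.02941
Determinant D = (0.5004)(0.003294) - (-0.0003333)(-0.0003333) = 0.001648
V_1 = [(0.0004167)(0.003294) - (-0.0003333)(0.02941)]/D = 0.006781 V
V_3 = [(0.5004)(0.02941) - (0.0004167)(-0.0003333)]/D = 8.929 V
Power in each resistor, P = (ΔV)²/R:
  P_R1 = (15 - 0.006781)²/36000 = 0.006244 W
  P_R2 = (0.006781 - 0)²/2 = 0.00002299 W
  P_R3 = (15 - 8.929)²/510 = 0.07226 W
  P_R4 = (0 - 8.929)²/1000 = 0.07973 W
  P_R5 = (0.006781 - 8.929)²/3000 = 0.02654 W
P_total = P_R1 + P_R2 + P_R3 + P_R4 + P_R5 = 0.1848 W

Final answer: 0.1848 W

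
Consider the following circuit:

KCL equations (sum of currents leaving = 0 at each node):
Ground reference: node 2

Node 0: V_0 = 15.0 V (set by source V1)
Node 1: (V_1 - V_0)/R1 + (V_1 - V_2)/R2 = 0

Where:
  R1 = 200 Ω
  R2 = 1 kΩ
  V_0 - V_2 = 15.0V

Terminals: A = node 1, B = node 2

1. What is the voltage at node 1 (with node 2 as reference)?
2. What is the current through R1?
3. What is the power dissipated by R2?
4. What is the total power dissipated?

Nodal analysis, taking node 2 as the 0 V reference.
Source V1 fixes V_0 = 15 V.
KCL at each unknown node (sum of currents leaving = 0; resistances in Ω):
  Node 1: (V_1 - 15)/200 + (V_1 - 0)/1000 = 0
Collecting terms: 0.006 × V_1 = 0.075  =>  V_1 = 12.5 V
Part 1:
  Read off the nodal solution: V_1 = 12.5 V
Part 2:
  I_R1 = (V_0 - V_1)/R1 = (15 - 12.5)/200 = 0.0125 A
  Magnitude: I_R1 = 0.0125 A
Part 3:
  I_R2 = (V_1 - V_2)/R2 = (12.5 - 0)/1000 = 0.0125 A
  P_R2 = I_R2² × R2 = (0.0125)² × 1000 = 0.1562 W
Part 4:
  Power in each resistor, P = (ΔV)²/R:
    P_R1 = (15 - 12.5)²/200 = 0.03125 W
    P_R2 = (12.5 - 0)²/1000 = 0.1562 W
  P_total = P_R1 + P_R2 = 0.1875 W

Final answers:
1. V_1 = 12.5 V
2. I_R1 = 0.0125 A
3. P_R2 = 0.1562 W
4. P_total = 0.1875 W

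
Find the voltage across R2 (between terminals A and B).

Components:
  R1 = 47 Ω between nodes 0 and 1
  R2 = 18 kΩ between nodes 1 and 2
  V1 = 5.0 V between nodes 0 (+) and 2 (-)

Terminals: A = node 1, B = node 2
R1 and R2 are in series across V1 (node 0 → node 1 → node 2), and the output A–B is taken across R2, so this is a voltage divider.
Series current: I = V1/(R1 + R2) = 5/(47 + 18000) = 5/18050 = 0.0002771 A
V_R2 = I × R2 = V1 × R2/(R1 + R2) = 5 × 18000/18050 = 4.987 V

Final answer: 4.987 V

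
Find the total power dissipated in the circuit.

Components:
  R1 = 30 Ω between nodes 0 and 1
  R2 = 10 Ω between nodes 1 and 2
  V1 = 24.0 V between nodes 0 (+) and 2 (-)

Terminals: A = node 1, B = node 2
Nodal analysis, taking node 2 as the 0 V reference.
Source V1 fixes V_0 = 24 V.
KCL at each unknown node (sum of currents leaving = 0; resistances in Ω):
  Node 1: (V_1 - 24)/30 + (V_1 - 0)/10 = 0
Collecting terms: 0.1333 × V_1 = 0.8  =>  V_1 = 6 V
Power in each resistor, P = (ΔV)²/R:
  P_R1 = (24 - 6)²/30 = 10.8 W
  P_R2 = (6 - 0)²/10 = 3.6 W
P_total = P_R1 + P_R2 = 14.4 W

Final answer: 14.4 W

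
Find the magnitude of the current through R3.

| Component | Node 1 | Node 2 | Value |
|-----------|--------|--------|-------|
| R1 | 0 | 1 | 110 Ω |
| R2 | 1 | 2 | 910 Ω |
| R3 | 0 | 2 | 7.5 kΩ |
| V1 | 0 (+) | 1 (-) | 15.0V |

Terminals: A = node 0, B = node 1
Nodal analysis, taking node 1 as the 0 V reference.
Source V1 fixes V_0 = 15 V.
KCL at each unknown node (sum of currents leaving = 0; resistances in Ω):
  Node 2: (V_2 - 0)/910 + (V_2 - 15)/7500 = 0
Collecting terms: 0.001232 × V_2 = 0.002  =>  V_2 = 1.623 V
I_R3 = (V_0 - V_2)/R3 = (15 - 1.623)/7500 = 0.001784 A
|I_R3| = 0.001784 A

Final answer: |I_R3| = 0.001784 A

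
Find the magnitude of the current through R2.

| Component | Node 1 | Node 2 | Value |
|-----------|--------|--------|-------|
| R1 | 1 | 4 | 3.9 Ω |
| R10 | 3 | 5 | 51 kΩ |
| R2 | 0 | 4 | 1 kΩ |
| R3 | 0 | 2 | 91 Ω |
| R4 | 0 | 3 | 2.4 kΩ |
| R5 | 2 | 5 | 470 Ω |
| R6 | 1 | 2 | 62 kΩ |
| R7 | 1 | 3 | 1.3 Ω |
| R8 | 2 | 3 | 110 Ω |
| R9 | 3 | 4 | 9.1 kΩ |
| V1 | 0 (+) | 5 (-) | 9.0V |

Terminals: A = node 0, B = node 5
Nodal analysis, taking node 5 as the 0 V reference.
Source V1 fixes V_0 = 9 V.
KCL at each unknown node (sum of currents leaving = 0; resistances in Ω):
  Node 1: (V_1 - V_4)/3.9 + (V_1 - V_2)/62000 + (V_1 - V_3)/1.3 = 0
  Node 2: (V_2 - 9)/91 + (V_2 - 0)/470 + (V_2 - V_1)/62000 + (V_2 - V_3)/110 = 0
  Node 3: (V_3 - 9)/2400 + (V_3 - V_1)/1.3 + (V_3 - V_2)/110 + (V_3 - V_4)/9100 + (V_3 - 0)/51000 = 0
  Node 4: (V_4 - V_1)/3.9 + (V_4 - 9)/1000 + (V_4 - V_3)/9100 = 0
Collecting terms (coefficients in siemens):
  1.026·V_1 - 0.00001613·V_2 - 0.7692·V_3 - 0.2564·V_4 = 0
  0.02222·V_2 - 0.00001613·V_1 - 0.009091·V_3 = 0.0989
  0.7789·V_3 - 0.7692·V_1 - 0.009091·V_2 - 0.0001099·V_4 = 0.00375
  0.2575·V_4 - 0.2564·V_1 - 0.0001099·V_3 = 0.009
Solving these 4 simultaneous equations (Gaussian elimination) gives:
  V_1 = 7.823 V, V_2 = 7.655 V, V_3 = 7.821 V, V_4 = 7.827 V
I_R2 = (V_0 - V_4)/R2 = (9 - 7.827)/1000 = 0.001173 A
|I_R2| = 0.001173 A

Final answer: |I_R2| = 0.001173 A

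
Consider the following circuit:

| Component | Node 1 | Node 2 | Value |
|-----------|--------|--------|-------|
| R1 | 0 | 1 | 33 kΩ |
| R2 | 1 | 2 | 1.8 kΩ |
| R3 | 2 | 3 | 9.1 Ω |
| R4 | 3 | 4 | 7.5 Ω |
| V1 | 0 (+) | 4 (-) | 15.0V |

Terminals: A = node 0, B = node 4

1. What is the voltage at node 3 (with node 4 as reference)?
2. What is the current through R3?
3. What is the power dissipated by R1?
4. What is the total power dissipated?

Nodal analysis, taking node 4 as the 0 V reference.
Source V1 fixes V_0 = 15 V.
KCL at each unknown node (sum of currents leaving = 0; resistances in Ω):
  Node 1: (V_1 - 15)/33000 + (V_1 - V_2)/1800 = 0
  Node 2: (V_2 - V_1)/1800 + (V_2 - V_3)/9.1 = 0
  Node 3: (V_3 - V_2)/9.1 + (V_3 - 0)/7.5 = 0
Collecting terms (coefficients in siemens):
  0.0005859·V_1 - 0.0005556·V_2 = 0.0004545
  0.1104·V_2 - 0.0005556·V_1 - 0.1099·V_3 = 0
  0.2432·V_3 - 0.1099·V_2 = 0
Solving these 3 simultaneous equations (Gaussian elimination) gives:
  V_1 = 0.7826 V, V_2 = 0.007152 V, V_3 = 0.003231 V
Part 1:
  Read off the nodal solution: V_3 = 0.003231 V
Part 2:
  I_R3 = (V_2 - V_3)/R3 = (0.007152 - 0.003231)/9.1 = 0.0004308 A
  Magnitude: I_R3 = 0.0004308 A
Part 3:
  I_R1 = (V_0 - V_1)/R1 = (15 - 0.7826)/33000 = 0.0004308 A
  P_R1 = I_R1² × R1 = (0.0004308)² × 33000 = 0.006125 W
Part 4:
  Power in each resistor, P = (ΔV)²/R:
    P_R1 = (15 - 0.7826)²/33000 = 0.006125 W
    P_R2 = (0.7826 - 0.007152)²/1800 = 0.0003341 W
    P_R3 = (0.007152 - 0.003231)²/9.1 = 0.000001689 W
    P_R4 = (0.003231 - 0)²/7.5 = 0.000001392 W
  P_total = P_R1 + P_R2 + P_R3 + P_R4 = 0.006462 W

Final answers:
1. V_3 = 0.003231 V
2. I_R3 = 0.0004308 A
3. P_R1 = 0.006125 W
4. P_total = 0.006462 W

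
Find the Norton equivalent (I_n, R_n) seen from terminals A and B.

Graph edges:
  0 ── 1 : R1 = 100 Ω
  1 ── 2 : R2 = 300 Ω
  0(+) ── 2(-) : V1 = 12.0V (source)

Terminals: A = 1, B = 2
Find the Thévenin equivalent first; then I_n = V_th/R_th and R_n = R_th.
Step 1 — V_th is the open-circuit voltage V_A - V_B (nothing connected across the terminals).
Nodal analysis, taking node 2 as the 0 V reference.
Source V1 fixes V_0 = 12 V.
KCL at each unknown node (sum of currents leaving = 0; resistances in Ω):
  Node 1: (V_1 - 12)/100 + (V_1 - 0)/300 = 0
Collecting terms: 0.01333 × V_1 = 0.12  =>  V_1 = 9 V
V_th = V_1 - V_2 = 9 - 0 = 9 V
Step 2 — R_th: zero the source — replace V1 by a short circuit (node 2 merges into node 0) — and find the resistance seen between A (node 1) and B (node 0).
Reduce the network between node 1 (A) and node 0 (B) by series/parallel combination:
  Rp1 = R1 ‖ R2 (parallel, both between nodes 0 and 1) = 1/(1/100 + 1/300) = 75 Ω
R_th = 75 Ω
I_n = V_th/R_th = 9/75 = 0.12 A, and R_n = R_th = 75 Ω

Final answer: I_n = 0.12 A, R_n = 75 Ω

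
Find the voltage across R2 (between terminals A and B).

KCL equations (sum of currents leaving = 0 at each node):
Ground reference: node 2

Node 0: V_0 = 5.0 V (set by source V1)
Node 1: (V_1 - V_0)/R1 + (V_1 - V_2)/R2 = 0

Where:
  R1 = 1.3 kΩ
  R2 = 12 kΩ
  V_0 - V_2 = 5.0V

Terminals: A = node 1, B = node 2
R1 and R2 are in series across V1 (node 0 → node 1 → node 2), and the output A–B is taken across R2, so this is a voltage divider.
Series current: I = V1/(R1 + R2) = 5/(1300 + 12000) = 5/13300 = 0.0003759 A
V_R2 = I × R2 = V1 × R2/(R1 + R2) = 5 × 12000/13300 = 4.511 V

Final answer: 4.511 V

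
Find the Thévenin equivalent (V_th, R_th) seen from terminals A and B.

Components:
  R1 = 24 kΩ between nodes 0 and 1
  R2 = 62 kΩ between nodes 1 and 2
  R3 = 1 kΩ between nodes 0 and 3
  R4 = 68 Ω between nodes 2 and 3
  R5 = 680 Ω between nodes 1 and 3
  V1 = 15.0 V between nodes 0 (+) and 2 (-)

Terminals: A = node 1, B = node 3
Step 1 — V_th is the open-circuit voltage V_A - V_B (nothing connected across the terminals).
Nodal analysis, taking node 2 as the 0 V reference.
Source V1 fixes V_0 = 15 V.
KCL at each unknown node (sum of currents leaving = 0; resistances in Ω):
  Node 1: (V_1 - 15)/24000 + (V_1 - 0)/62000 + (V_1 - V_3)/680 = 0
  Node 3: (V_3 - 15)/1000 + (V_3 - 0)/68 + (V_3 - V_1)/680 = 0
Collecting terms (coefficients in siemens):
  0.001528·V_1 - 0.001471·V_3 = 0.000625
  0.01718·V_3 - 0.001471·V_1 = 0.015
Determinant D = (0.001528)(0.01718) - (-0.001471)(-0.001471) = 0.00002409
V_1 = [(0.000625)(0.01718) - (-0.001471)(0.015)]/D = 1.361 V
V_3 = [(0.001528)(0.015) - (0.000625)(-0.001471)]/D = 0.9898 V
V_th = V_1 - V_3 = 1.361 - 0.9898 = 0.3715 V
Step 2 — R_th: zero the source — replace V1 by a short circuit (node 2 merges into node 0) — and find the resistance seen between A (node 1) and B (node 3).
Reduce the network between node 1 (A) and node 3 (B) by series/parallel combination:
  Rp1 = R1 ‖ R2 (parallel, both between nodes 0 and 1) = 1/(1/24000 + 1/62000) = 17300 Ω
  Rp2 = R3 ‖ R4 (parallel, both between nodes 0 and 3) = 1/(1/1000 + 1/68) = 63.67 Ω
  Rs1 = Rp1 + Rp2 (series, joined only at node 0) = 17300 + 63.67 = 17370 Ω
  Rp3 = R5 ‖ Rs1 (parallel, both between nodes 1 and 3) = 1/(1/680 + 1/17370) = 654.4 Ω
R_th = 654.4 Ω

Final answer: V_th = 0.3715 V, R_th = 654.4 Ω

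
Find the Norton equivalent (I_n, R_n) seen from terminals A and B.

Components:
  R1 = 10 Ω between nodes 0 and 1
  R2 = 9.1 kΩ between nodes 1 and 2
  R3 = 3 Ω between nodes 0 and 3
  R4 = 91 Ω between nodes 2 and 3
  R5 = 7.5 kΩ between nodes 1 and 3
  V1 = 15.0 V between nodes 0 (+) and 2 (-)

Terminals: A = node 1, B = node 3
Find the Thévenin equivalent first; then I_n = V_th/R_th and R_n = R_th.
Step 1 — V_th is the open-circuit voltage V_A - V_B (nothing connected across the terminals).
Nodal analysis, taking node 2 as the 0 V reference.
Source V1 fixes V_0 = 15 V.
KCL at each unknown node (sum of currents leaving = 0; resistances in Ω):
  Node 1: (V_1 - 15)/10 + (V_1 - 0)/9100 + (V_1 - V_3)/7500 = 0
  Node 3: (V_3 - 15)/3 + (V_3 - 0)/91 + (V_3 - V_1)/7500 = 0
Collecting terms (coefficients in siemens):
  0.1002·V_1 - 0.0001333·V_3 = 1.5
  0.3445·V_3 - 0.0001333·V_1 = 5
Determinant D = (0.1002)(0.3445) - (-0.0001333)(-0.0001333) = 0.03453
V_1 = [(1.5)(0.3445) - (-0.0001333)(5)]/D = 14.98 V
V_3 = [(0.1002)(5) - (1.5)(-0.0001333)]/D = 14.52 V
V_th = V_1 - V_3 = 14.98 - 14.52 = 0.4615 V
Step 2 — R_th: zero the source — replace V1 by a short circuit (node 2 merges into node 0) — and find the resistance seen between A (node 1) and B (node 3).
Reduce the network between node 1 (A) and node 3 (B) by series/parallel combination:
  Rp1 = R1 ‖ R2 (parallel, both between nodes 0 and 1) = 1/(1/10 + 1/9100) = 9.989 Ω
  Rp2 = R3 ‖ R4 (parallel, both between nodes 0 and 3) = 1/(1/3 + 1/91) = 2.904 Ω
  Rs1 = Rp1 + Rp2 (series, joined only at node 0) = 9.989 + 2.904 = 12.89 Ω
  Rp3 = R5 ‖ Rs1 (parallel, both between nodes 1 and 3) = 1/(1/7500 + 1/12.89) = 12.87 Ω
R_th = 12.87 Ω
I_n = V_th/R_th = 0.4615/12.87 = 0.03585 A, and R_n = R_th = 12.87 Ω

Final answer: I_n = 0.03585 A, R_n = 12.87 Ω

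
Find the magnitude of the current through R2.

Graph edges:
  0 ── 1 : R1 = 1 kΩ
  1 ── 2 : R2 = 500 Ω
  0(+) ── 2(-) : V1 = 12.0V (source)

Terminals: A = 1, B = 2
Nodal analysis, taking node 2 as the 0 V reference.
Source V1 fixes V_0 = 12 V.
KCL at each unknown node (sum of currents leaving = 0; resistances in Ω):
  Node 1: (V_1 - 12)/1000 + (V_1 - 0)/500 = 0
Collecting terms: 0.003 × V_1 = 0.012  =>  V_1 = 4 V
I_R2 = (V_1 - V_2)/R2 = (4 - 0)/500 = 0.008 A
|I_R2| = 0.008 A

Final answer: |I_R2| = 0.008 A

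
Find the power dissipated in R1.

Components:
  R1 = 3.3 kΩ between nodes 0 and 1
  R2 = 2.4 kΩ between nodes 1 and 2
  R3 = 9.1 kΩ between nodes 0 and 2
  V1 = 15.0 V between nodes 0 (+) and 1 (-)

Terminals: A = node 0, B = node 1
Nodal analysis, taking node 1 as the 0 V reference.
Source V1 fixes V_0 = 15 V.
KCL at each unknown node (sum of currents leaving = 0; resistances in Ω):
  Node 2: (V_2 - 0)/2400 + (V_2 - 15)/9100 = 0
Collecting terms: 0.0005266 × V_2 = 0.001648  =>  V_2 = 3.13 V
I_R1 = (V_0 - V_1)/R1 = (15 - 0)/3300 = 0.004545 A
P_R1 = I_R1² × R1 = (0.004545)² × 3300 = 0.06818 W

Final answer: 0.06818 W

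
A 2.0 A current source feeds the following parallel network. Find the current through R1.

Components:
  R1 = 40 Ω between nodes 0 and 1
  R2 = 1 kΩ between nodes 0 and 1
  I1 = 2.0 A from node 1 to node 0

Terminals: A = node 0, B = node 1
All resistors sit directly between nodes 0 and 1, so they are in parallel and share one voltage V; the full source current 2 A splits among them.
1/R_par = 1/40 + 1/1000 = 0.026 S  =>  R_par = 38.46 Ω
V = I × R_par = 2 × 38.46 = 76.92 V
I_R1 = V/R1 = 76.92/40 = 1.923 A

Final answer: 1.923 A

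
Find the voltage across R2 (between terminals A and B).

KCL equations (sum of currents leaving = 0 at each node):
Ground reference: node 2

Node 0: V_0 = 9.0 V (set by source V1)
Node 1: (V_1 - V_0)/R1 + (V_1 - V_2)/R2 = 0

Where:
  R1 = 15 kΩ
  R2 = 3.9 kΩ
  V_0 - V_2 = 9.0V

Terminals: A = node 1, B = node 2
R1 and R2 are in series across V1 (node 0 → node 1 → node 2), and the output A–B is taken across R2, so this is a voltage divider.
Series current: I = V1/(R1 + R2) = 9/(15000 + 3900) = 9/18900 = 0.0004762 A
V_R2 = I × R2 = V1 × R2/(R1 + R2) = 9 × 3900/18900 = 1.857 V

Final answer: 1.857 V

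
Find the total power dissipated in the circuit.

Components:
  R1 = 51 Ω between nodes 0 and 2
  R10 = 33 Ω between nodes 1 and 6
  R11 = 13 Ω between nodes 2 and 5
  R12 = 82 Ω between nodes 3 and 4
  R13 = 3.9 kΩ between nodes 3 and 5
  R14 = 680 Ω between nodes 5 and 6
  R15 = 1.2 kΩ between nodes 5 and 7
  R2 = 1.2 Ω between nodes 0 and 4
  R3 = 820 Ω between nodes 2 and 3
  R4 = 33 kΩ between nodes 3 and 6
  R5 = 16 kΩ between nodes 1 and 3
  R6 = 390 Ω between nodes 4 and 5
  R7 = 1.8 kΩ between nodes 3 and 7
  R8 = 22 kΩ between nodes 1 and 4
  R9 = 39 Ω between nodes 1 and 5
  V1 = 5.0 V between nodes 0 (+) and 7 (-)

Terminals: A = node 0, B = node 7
Nodal analysis, taking node 7 as the 0 V reference.
Source V1 fixes V_0 = 5 V.
KCL at each unknown node (sum of currents leaving = 0; resistances in Ω):
  Node 1: (V_1 - V_3)/16000 + (V_1 - V_4)/22000 + (V_1 - V_5)/39 + (V_1 - V_6)/33 = 0
  Node 2: (V_2 - 5)/51 + (V_2 - V_3)/820 + (V_2 - V_5)/13 = 0
  Node 3: (V_3 - V_2)/820 + (V_3 - V_6)/33000 + (V_3 - V_1)/16000 + (V_3 - 0)/1800 + (V_3 - V_4)/82 + (V_3 - V_5)/3900 = 0
  Node 4: (V_4 - 5)/1.2 + (V_4 - V_5)/390 + (V_4 - V_1)/22000 + (V_4 - V_3)/82 = 0
  Node 5: (V_5 - V_4)/390 + (V_5 - V_1)/39 + (V_5 - V_2)/13 + (V_5 - V_3)/3900 + (V_5 - V_6)/680 + (V_5 - 0)/1200 = 0
  Node 6: (V_6 - V_3)/33000 + (V_6 - V_1)/33 + (V_6 - V_5)/680 = 0
Collecting terms (coefficients in siemens):
  0.05605·V_1 - 0.0000625·V_3 - 0.00004545·V_4 - 0.02564·V_5 - 0.0303·V_6 = 0
  0.09775·V_2 - 0.00122·V_3 - 0.07692·V_5 = 0.09804
  0.01432·V_3 - 0.0000625·V_1 - 0.00122·V_2 - 0.0122·V_4 - 0.0002564·V_5 - 0.0000303·V_6 = 0
  0.8481·V_4 - 0.00004545·V_1 - 0.0122·V_3 - 0.002564·V_5 = 4.167
  0.1077·V_5 - 0.02564·V_1 - 0.07692·V_2 - 0.0002564·V_3 - 0.002564·V_4 - 0.001471·V_6 = 0
  0.0318·V_6 - 0.0303·V_1 - 0.0000303·V_3 - 0.001471·V_5 = 0
Solving these 6 simultaneous equations (Gaussian elimination) gives:
  V_1 = 4.779 V, V_2 = 4.823 V, V_3 = 4.782 V, V_4 = 4.996 V
  V_5 = 4.779 V, V_6 = 4.779 V
Power in each resistor, P = (ΔV)²/R:
  P_R1 = (5 - 4.823)²/51 = 0.0006121 W
  P_R2 = (5 - 4.996)²/1.2 = 0.0000121 W
  P_R3 = (4.823 - 4.782)²/820 = 0.000002049 W
  P_R4 = (4.782 - 4.779)²/33000 = 0.0000000002801 W
  P_R5 = (4.779 - 4.782)²/16000 = 0.0000000005722 W
  P_R6 = (4.996 - 4.779)²/390 = 0.000121 W
  P_R7 = (4.782 - 0)²/1800 = 0.01271 W
  P_R8 = (4.779 - 4.996)²/22000 = 0.000002138 W
  P_R9 = (4.779 - 4.779)²/39 = 0.000000003601 W
  P_R10 = (4.779 - 4.779)²/33 = 0.000000000006324 W
  P_R11 = (4.823 - 4.779)²/13 = 0.0001516 W
  P_R12 = (4.782 - 4.996)²/82 = 0.0005577 W
  P_R13 = (4.782 - 4.779)²/3900 = 0.000000002965 W
  P_R14 = (4.779 - 4.779)²/680 = 0.0000000001909 W
  P_R15 = (4.779 - 0)²/1200 = 0.01903 W
P_total = P_R1 + P_R2 + P_R3 + P_R4 + P_R5 + P_R6 + P_R7 + P_R8 + P_R9 + P_R10 + P_R11 + P_R12 + P_R13 + P_R14 + P_R15 = 0.0332 W

Final answer: 0.0332 W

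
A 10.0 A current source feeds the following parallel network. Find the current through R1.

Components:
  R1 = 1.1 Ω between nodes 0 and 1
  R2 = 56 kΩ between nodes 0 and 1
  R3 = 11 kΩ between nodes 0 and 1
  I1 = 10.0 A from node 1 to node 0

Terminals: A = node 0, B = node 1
All resistors sit directly between nodes 0 and 1, so they are in parallel and share one voltage V; the full source current 10 A splits among them.
1/R_par = 1/1.1 + 1/56000 + 1/11000 = 0.9092 S  =>  R_par = 1.1 Ω
V = I × R_par = 10 × 1.1 = 11 V
I_R1 = V/R1 = 11/1.1 = 9.999 A

Final answer: 9.999 A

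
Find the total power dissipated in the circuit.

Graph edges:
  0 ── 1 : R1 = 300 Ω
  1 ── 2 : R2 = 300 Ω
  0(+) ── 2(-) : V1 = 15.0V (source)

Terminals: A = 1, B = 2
Nodal analysis, taking node 2 as the 0 V reference.
Source V1 fixes V_0 = 15 V.
KCL at each unknown node (sum of currents leaving = 0; resistances in Ω):
  Node 1: (V_1 - 15)/300 + (V_1 - 0)/300 = 0
Collecting terms: 0.006667 × V_1 = 0.05  =>  V_1 = 7.5 V
Power in each resistor, P = (ΔV)²/R:
  P_R1 = (15 - 7.5)²/300 = 0.1875 W
  P_R2 = (7.5 - 0)²/300 = 0.1875 W
P_total = P_R1 + P_R2 = 0.375 W

Final answer: 0.375 W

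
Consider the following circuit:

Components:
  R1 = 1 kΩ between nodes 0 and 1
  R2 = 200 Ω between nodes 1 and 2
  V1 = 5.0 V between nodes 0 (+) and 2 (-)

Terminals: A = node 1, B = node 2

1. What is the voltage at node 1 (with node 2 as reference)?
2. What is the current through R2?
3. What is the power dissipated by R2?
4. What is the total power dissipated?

Nodal analysis, taking node 2 as the 0 V reference.
Source V1 fixes V_0 = 5 V.
KCL at each unknown node (sum of currents leaving = 0; resistances in Ω):
  Node 1: (V_1 - 5)/1000 + (V_1 - 0)/200 = 0
Collecting terms: 0.006 × V_1 = 0.005  =>  V_1 = 0.8333 V
Part 1:
  Read off the nodal solution: V_1 = 0.8333 V
Part 2:
  I_R2 = (V_1 - V_2)/R2 = (0.8333 - 0)/200 = 0.004167 A
  Magnitude: I_R2 = 0.004167 A
Part 3:
  I_R2 = (V_1 - V_2)/R2 = (0.8333 - 0)/200 = 0.004167 A
  P_R2 = I_R2² × R2 = (0.004167)² × 200 = 0.003472 W
Part 4:
  Power in each resistor, P = (ΔV)²/R:
    P_R1 = (5 - 0.8333)²/1000 = 0.01736 W
    P_R2 = (0.8333 - 0)²/200 = 0.003472 W
  P_total = P_R1 + P_R2 = 0.02083 W

Final answers:
1. V_1 = 0.8333 V
2. I_R2 = 0.004167 A
3. P_R2 = 0.003472 W
4. P_total = 0.02083 W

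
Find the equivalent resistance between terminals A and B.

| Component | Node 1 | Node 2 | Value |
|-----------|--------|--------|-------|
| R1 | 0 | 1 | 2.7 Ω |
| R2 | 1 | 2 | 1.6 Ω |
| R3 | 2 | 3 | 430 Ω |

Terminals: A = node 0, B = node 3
Reduce the network between node 0 (A) and node 3 (B) by series/parallel combination:
  Rs1 = R1 + R2 (series, joined only at node 1) = 2.7 + 1.6 = 4.3 Ω
  Rs2 = R3 + Rs1 (series, joined only at node 2) = 430 + 4.3 = 434.3 Ω
R_eq = 434.3 Ω

Final answer: 434.3 Ω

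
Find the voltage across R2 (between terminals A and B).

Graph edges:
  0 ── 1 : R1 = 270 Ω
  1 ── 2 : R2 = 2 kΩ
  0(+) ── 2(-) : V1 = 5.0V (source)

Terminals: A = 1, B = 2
R1 and R2 are in series across V1 (node 0 → node 1 → node 2), and the output A–B is taken across R2, so this is a voltage divider.
Series current: I = V1/(R1 + R2) = 5/(270 + 2000) = 5/2270 = 0.002203 A
V_R2 = I × R2 = V1 × R2/(R1 + R2) = 5 × 2000/2270 = 4.405 V

Final answer: 4.405 V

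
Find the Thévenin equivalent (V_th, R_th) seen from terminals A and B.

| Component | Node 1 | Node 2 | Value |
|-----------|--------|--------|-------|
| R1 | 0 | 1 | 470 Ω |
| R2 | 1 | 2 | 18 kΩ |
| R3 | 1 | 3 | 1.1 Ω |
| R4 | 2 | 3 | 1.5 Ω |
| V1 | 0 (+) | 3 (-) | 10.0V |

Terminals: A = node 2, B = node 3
Step 1 — V_th is the open-circuit voltage V_A - V_B (nothing connected across the terminals).
Nodal analysis, taking node 3 as the 0 V reference.
Source V1 fixes V_0 = 10 V.
KCL at each unknown node (sum of currents leaving = 0; resistances in Ω):
  Node 1: (V_1 - 10)/470 + (V_1 - V_2)/18000 + (V_1 - 0)/1.1 = 0
  Node 2: (V_2 - V_1)/18000 + (V_2 - 0)/1.5 = 0
Collecting terms (coefficients in siemens):
  0.9113·V_1 - 0.00005556·V_2 = 0.02128
  0.6667·V_2 - 0.00005556·V_1 = 0
Determinant D = (0.9113)(0.6667) - (-0.00005556)(-0.00005556) = 0.6076
V_1 = [(0.02128)(0.6667) - (-0.00005556)(0)]/D = 0.02335 V
V_2 = [(0.9113)(0) - (0.02128)(-0.00005556)]/D = 0.000001946 V
V_th = V_2 - V_3 = 0.000001946 - 0 = 0.000001946 V
Step 2 — R_th: zero the source — replace V1 by a short circuit (node 3 merges into node 0) — and find the resistance seen between A (node 2) and B (node 0).
Reduce the network between node 2 (A) and node 0 (B) by series/parallel combination:
  Rp1 = R1 ‖ R3 (parallel, both between nodes 0 and 1) = 1/(1/470 + 1/1.1) = 1.097 Ω
  Rs1 = R2 + Rp1 (series, joined only at node 1) = 18000 + 1.097 = 18000 Ω
  Rp2 = R4 ‖ Rs1 (parallel, both between nodes 0 and 2) = 1/(1/1.5 + 1/18000) = 1.5 Ω
R_th = 1.5 Ω

Final answer: V_th = 1.946e-06 V, R_th = 1.5 Ω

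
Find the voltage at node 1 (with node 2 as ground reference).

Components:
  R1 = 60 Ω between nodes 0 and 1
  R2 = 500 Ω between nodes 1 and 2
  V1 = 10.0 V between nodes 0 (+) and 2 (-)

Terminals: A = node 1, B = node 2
Nodal analysis, taking node 2 as the 0 V reference.
Source V1 fixes V_0 = 10 V.
KCL at each unknown node (sum of currents leaving = 0; resistances in Ω):
  Node 1: (V_1 - 10)/60 + (V_1 - 0)/500 = 0
Collecting terms: 0.01867 × V_1 = 0.1667  =>  V_1 = 8.929 V
The requested potential is V_1 = 8.929 V.

Final answer: V_1 = 8.929 V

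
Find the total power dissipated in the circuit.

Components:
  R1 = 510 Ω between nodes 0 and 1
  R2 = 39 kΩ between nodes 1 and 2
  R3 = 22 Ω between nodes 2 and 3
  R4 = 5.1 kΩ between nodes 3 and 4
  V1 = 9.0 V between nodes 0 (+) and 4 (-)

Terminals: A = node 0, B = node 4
Nodal analysis, taking node 4 as the 0 V reference.
Source V1 fixes V_0 = 9 V.
KCL at each unknown node (sum of currents leaving = 0; resistances in Ω):
  Node 1: (V_1 - 9)/510 + (V_1 - V_2)/39000 = 0
  Node 2: (V_2 - V_1)/39000 + (V_2 - V_3)/22 = 0
  Node 3: (V_3 - V_2)/22 + (V_3 - 0)/5100 = 0
Collecting terms (coefficients in siemens):
  0.001986·V_1 - 0.00002564·V_2 = 0.01765
  0.04548·V_2 - 0.00002564·V_1 - 0.04545·V_3 = 0
  0.04565·V_3 - 0.04545·V_2 = 0
Solving these 3 simultaneous equations (Gaussian elimination) gives:
  V_1 = 8.897 V, V_2 = 1.033 V, V_3 = 1.028 V
Power in each resistor, P = (ΔV)²/R:
  P_R1 = (9 - 8.897)²/510 = 0.00002074 W
  P_R2 = (8.897 - 1.033)²/39000 = 0.001586 W
  P_R3 = (1.033 - 1.028)²/22 = 0.0000008946 W
  P_R4 = (1.028 - 0)²/5100 = 0.0002074 W
P_total = P_R1 + P_R2 + P_R3 + P_R4 = 0.001815 W

Final answer: 0.001815 W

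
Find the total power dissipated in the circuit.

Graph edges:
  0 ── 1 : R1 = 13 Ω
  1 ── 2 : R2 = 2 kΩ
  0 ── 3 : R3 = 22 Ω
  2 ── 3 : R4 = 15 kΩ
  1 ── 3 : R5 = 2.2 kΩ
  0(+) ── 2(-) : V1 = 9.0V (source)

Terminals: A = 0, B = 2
Nodal analysis, taking node 2 as the 0 V reference.
Source V1 fixes V_0 = 9 V.
KCL at each unknown node (sum of currents leaving = 0; resistances in Ω):
  Node 1: (V_1 - 9)/13 + (V_1 - 0)/2000 + (V_1 - V_3)/2200 = 0
  Node 3: (V_3 - 9)/22 + (V_3 - 0)/15000 + (V_3 - V_1)/2200 = 0
Collecting terms (coefficients in siemens):
  0.07788·V_1 - 0.0004545·V_3 = 0.6923
  0.04598·V_3 - 0.0004545·V_1 = 0.4091
Determinant D = (0.07788)(0.04598) - (-0.0004545)(-0.0004545) = 0.00358
V_1 = [(0.6923)(0.04598) - (-0.0004545)(0.4091)]/D = 8.942 V
V_3 = [(0.07788)(0.4091) - (0.6923)(-0.0004545)]/D = 8.986 V
Power in each resistor, P = (ΔV)²/R:
  P_R1 = (9 - 8.942)²/13 = 0.0002575 W
  P_R2 = (8.942 - 0)²/2000 = 0.03998 W
  P_R3 = (9 - 8.986)²/22 = 0.000008435 W
  P_R4 = (0 - 8.986)²/15000 = 0.005384 W
  P_R5 = (8.942 - 8.986)²/2200 = 0.0000008896 W
P_total = P_R1 + P_R2 + P_R3 + P_R4 + P_R5 = 0.04563 W

Final answer: 0.04563 W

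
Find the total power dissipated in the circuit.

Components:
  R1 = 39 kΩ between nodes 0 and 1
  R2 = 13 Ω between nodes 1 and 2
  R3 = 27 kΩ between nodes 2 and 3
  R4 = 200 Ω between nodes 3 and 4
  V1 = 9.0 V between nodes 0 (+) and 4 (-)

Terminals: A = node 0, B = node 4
Nodal analysis, taking node 4 as the 0 V reference.
Source V1 fixes V_0 = 9 V.
KCL at each unknown node (sum of currents leaving = 0; resistances in Ω):
  Node 1: (V_1 - 9)/39000 + (V_1 - V_2)/13 = 0
  Node 2: (V_2 - V_1)/13 + (V_2 - V_3)/27000 = 0
  Node 3: (V_3 - V_2)/27000 + (V_3 - 0)/200 = 0
Collecting terms (coefficients in siemens):
  0.07695·V_1 - 0.07692·V_2 = 0.0002308
  0.07696·V_2 - 0.07692·V_1 - 0.00003704·V_3 = 0
  0.005037·V_3 - 0.00003704·V_2 = 0
Solving these 3 simultaneous equations (Gaussian elimination) gives:
  V_1 = 3.699 V, V_2 = 3.697 V, V_3 = 0.02718 V
Power in each resistor, P = (ΔV)²/R:
  P_R1 = (9 - 3.699)²/39000 = 0.0007205 W
  P_R2 = (3.699 - 3.697)²/13 = 0.0000002402 W
  P_R3 = (3.697 - 0.02718)²/27000 = 0.0004988 W
  P_R4 = (0.02718 - 0)²/200 = 0.000003695 W
P_total = P_R1 + P_R2 + P_R3 + P_R4 = 0.001223 W

Final answer: 0.001223 W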